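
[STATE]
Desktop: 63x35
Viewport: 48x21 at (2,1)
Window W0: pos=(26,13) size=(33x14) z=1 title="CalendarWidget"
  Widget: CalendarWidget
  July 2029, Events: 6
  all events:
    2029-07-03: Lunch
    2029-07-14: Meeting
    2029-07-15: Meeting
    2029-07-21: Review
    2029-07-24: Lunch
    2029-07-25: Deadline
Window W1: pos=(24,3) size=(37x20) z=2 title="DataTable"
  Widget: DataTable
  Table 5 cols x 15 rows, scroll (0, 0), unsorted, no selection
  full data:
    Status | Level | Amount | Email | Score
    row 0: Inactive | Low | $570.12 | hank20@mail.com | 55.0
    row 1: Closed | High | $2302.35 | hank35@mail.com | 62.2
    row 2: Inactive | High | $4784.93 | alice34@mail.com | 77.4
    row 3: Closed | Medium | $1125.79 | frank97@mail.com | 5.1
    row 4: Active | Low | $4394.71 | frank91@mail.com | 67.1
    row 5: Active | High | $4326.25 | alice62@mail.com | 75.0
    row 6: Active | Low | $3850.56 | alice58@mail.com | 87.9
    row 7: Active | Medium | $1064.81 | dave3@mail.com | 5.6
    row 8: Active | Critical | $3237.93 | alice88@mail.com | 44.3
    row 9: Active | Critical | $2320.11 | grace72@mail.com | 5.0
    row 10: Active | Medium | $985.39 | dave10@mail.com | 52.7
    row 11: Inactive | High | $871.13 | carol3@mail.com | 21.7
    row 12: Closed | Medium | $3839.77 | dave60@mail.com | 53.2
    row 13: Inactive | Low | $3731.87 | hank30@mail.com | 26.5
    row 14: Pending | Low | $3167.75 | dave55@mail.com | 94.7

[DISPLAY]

                                                
                                                
                      ┏━━━━━━━━━━━━━━━━━━━━━━━━━
                      ┃ DataTable               
                      ┠─────────────────────────
                      ┃Status  │Level   │Amount 
                      ┃────────┼────────┼───────
                      ┃Inactive│Low     │$570.12
                      ┃Closed  │High    │$2302.3
                      ┃Inactive│High    │$4784.9
                      ┃Closed  │Medium  │$1125.7
                      ┃Active  │Low     │$4394.7
                      ┃Active  │High    │$4326.2
                      ┃Active  │Low     │$3850.5
                      ┃Active  │Medium  │$1064.8
                      ┃Active  │Critical│$3237.9
                      ┃Active  │Critical│$2320.1
                      ┃Active  │Medium  │$985.39
                      ┃Inactive│High    │$871.13
                      ┃Closed  │Medium  │$3839.7
                      ┃Inactive│Low     │$3731.8


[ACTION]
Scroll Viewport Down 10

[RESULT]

                      ┃Closed  │Medium  │$1125.7
                      ┃Active  │Low     │$4394.7
                      ┃Active  │High    │$4326.2
                      ┃Active  │Low     │$3850.5
                      ┃Active  │Medium  │$1064.8
                      ┃Active  │Critical│$3237.9
                      ┃Active  │Critical│$2320.1
                      ┃Active  │Medium  │$985.39
                      ┃Inactive│High    │$871.13
                      ┃Closed  │Medium  │$3839.7
                      ┃Inactive│Low     │$3731.8
                      ┗━━━━━━━━━━━━━━━━━━━━━━━━━
                        ┃30 31                  
                        ┃                       
                        ┃                       
                        ┗━━━━━━━━━━━━━━━━━━━━━━━
                                                
                                                
                                                
                                                
                                                


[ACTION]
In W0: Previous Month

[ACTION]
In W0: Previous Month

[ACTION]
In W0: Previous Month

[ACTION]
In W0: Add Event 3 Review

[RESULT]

                      ┃Closed  │Medium  │$1125.7
                      ┃Active  │Low     │$4394.7
                      ┃Active  │High    │$4326.2
                      ┃Active  │Low     │$3850.5
                      ┃Active  │Medium  │$1064.8
                      ┃Active  │Critical│$3237.9
                      ┃Active  │Critical│$2320.1
                      ┃Active  │Medium  │$985.39
                      ┃Inactive│High    │$871.13
                      ┃Closed  │Medium  │$3839.7
                      ┃Inactive│Low     │$3731.8
                      ┗━━━━━━━━━━━━━━━━━━━━━━━━━
                        ┃30                     
                        ┃                       
                        ┃                       
                        ┗━━━━━━━━━━━━━━━━━━━━━━━
                                                
                                                
                                                
                                                
                                                


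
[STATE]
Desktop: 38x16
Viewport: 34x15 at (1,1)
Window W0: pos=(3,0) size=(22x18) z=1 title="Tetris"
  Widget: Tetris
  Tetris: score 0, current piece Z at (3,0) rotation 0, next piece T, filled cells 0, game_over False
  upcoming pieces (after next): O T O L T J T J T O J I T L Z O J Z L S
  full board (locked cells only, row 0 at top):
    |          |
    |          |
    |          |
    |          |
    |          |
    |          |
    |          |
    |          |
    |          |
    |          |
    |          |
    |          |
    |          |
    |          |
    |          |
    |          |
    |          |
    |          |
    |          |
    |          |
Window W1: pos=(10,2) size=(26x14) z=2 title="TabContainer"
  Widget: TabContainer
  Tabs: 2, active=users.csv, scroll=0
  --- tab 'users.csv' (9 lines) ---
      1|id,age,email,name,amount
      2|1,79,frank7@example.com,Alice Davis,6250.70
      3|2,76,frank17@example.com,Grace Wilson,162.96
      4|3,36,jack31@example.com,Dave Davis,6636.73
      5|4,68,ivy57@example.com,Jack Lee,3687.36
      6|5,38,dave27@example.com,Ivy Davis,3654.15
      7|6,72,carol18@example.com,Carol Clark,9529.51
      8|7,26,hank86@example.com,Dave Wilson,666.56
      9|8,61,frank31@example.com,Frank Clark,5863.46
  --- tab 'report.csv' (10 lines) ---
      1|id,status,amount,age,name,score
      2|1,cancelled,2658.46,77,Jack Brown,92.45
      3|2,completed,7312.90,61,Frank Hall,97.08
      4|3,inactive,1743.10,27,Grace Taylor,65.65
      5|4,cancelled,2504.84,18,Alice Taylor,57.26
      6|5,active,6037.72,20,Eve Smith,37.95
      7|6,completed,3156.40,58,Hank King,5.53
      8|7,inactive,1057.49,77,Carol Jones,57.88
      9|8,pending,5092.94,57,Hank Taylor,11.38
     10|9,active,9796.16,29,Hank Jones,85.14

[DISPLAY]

  ┃ Tetris             ┃          
  ┠──────┏━━━━━━━━━━━━━━━━━━━━━━━━
  ┃      ┃ TabContainer           
  ┃      ┠────────────────────────
  ┃      ┃[users.csv]│ report.csv 
  ┃      ┃────────────────────────
  ┃      ┃id,age,email,name,amount
  ┃      ┃1,79,frank7@example.com,
  ┃      ┃2,76,frank17@example.com
  ┃      ┃3,36,jack31@example.com,
  ┃      ┃4,68,ivy57@example.com,J
  ┃      ┃5,38,dave27@example.com,
  ┃      ┃6,72,carol18@example.com
  ┃      ┃7,26,hank86@example.com,
  ┃      ┗━━━━━━━━━━━━━━━━━━━━━━━━


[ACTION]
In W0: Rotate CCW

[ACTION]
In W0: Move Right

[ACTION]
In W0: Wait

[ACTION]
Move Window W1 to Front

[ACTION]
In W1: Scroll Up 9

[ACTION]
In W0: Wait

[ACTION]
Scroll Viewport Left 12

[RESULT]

   ┃ Tetris             ┃         
   ┠──────┏━━━━━━━━━━━━━━━━━━━━━━━
   ┃      ┃ TabContainer          
   ┃      ┠───────────────────────
   ┃      ┃[users.csv]│ report.csv
   ┃      ┃───────────────────────
   ┃      ┃id,age,email,name,amoun
   ┃      ┃1,79,frank7@example.com
   ┃      ┃2,76,frank17@example.co
   ┃      ┃3,36,jack31@example.com
   ┃      ┃4,68,ivy57@example.com,
   ┃      ┃5,38,dave27@example.com
   ┃      ┃6,72,carol18@example.co
   ┃      ┃7,26,hank86@example.com
   ┃      ┗━━━━━━━━━━━━━━━━━━━━━━━


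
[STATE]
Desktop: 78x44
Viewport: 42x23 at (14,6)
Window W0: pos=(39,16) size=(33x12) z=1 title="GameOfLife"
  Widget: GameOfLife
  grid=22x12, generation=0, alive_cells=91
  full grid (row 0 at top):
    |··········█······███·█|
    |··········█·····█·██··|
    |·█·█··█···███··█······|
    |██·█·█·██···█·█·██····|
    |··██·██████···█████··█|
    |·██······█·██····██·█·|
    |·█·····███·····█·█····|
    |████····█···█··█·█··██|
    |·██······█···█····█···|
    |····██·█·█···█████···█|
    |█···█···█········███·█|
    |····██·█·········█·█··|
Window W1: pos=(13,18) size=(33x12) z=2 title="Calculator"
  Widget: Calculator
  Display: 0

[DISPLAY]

                                          
                                          
                                          
                                          
                                          
                                          
                                          
                                          
                                          
                                          
                         ┏━━━━━━━━━━━━━━━━
                         ┃ GameOfLife     
━━━━━━━━━━━━━━━━━━━━━━━━━━━━━━━┓──────────
 Calculator                    ┃          
───────────────────────────────┨█···███··█
                              0┃·██···█·█·
┌───┬───┬───┬───┐              ┃█████···██
│ 7 │ 8 │ 9 │ ÷ │              ┃···█·██···
├───┼───┼───┼───┤              ┃·███·····█
│ 4 │ 5 │ 6 │ × │              ┃··█···█··█
├───┼───┼───┼───┤              ┃···█···█··
│ 1 │ 2 │ 3 │ - │              ┃━━━━━━━━━━
└───┴───┴───┴───┘              ┃          


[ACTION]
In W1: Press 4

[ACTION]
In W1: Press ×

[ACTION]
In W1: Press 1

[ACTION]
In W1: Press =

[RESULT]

                                          
                                          
                                          
                                          
                                          
                                          
                                          
                                          
                                          
                                          
                         ┏━━━━━━━━━━━━━━━━
                         ┃ GameOfLife     
━━━━━━━━━━━━━━━━━━━━━━━━━━━━━━━┓──────────
 Calculator                    ┃          
───────────────────────────────┨█···███··█
                              4┃·██···█·█·
┌───┬───┬───┬───┐              ┃█████···██
│ 7 │ 8 │ 9 │ ÷ │              ┃···█·██···
├───┼───┼───┼───┤              ┃·███·····█
│ 4 │ 5 │ 6 │ × │              ┃··█···█··█
├───┼───┼───┼───┤              ┃···█···█··
│ 1 │ 2 │ 3 │ - │              ┃━━━━━━━━━━
└───┴───┴───┴───┘              ┃          


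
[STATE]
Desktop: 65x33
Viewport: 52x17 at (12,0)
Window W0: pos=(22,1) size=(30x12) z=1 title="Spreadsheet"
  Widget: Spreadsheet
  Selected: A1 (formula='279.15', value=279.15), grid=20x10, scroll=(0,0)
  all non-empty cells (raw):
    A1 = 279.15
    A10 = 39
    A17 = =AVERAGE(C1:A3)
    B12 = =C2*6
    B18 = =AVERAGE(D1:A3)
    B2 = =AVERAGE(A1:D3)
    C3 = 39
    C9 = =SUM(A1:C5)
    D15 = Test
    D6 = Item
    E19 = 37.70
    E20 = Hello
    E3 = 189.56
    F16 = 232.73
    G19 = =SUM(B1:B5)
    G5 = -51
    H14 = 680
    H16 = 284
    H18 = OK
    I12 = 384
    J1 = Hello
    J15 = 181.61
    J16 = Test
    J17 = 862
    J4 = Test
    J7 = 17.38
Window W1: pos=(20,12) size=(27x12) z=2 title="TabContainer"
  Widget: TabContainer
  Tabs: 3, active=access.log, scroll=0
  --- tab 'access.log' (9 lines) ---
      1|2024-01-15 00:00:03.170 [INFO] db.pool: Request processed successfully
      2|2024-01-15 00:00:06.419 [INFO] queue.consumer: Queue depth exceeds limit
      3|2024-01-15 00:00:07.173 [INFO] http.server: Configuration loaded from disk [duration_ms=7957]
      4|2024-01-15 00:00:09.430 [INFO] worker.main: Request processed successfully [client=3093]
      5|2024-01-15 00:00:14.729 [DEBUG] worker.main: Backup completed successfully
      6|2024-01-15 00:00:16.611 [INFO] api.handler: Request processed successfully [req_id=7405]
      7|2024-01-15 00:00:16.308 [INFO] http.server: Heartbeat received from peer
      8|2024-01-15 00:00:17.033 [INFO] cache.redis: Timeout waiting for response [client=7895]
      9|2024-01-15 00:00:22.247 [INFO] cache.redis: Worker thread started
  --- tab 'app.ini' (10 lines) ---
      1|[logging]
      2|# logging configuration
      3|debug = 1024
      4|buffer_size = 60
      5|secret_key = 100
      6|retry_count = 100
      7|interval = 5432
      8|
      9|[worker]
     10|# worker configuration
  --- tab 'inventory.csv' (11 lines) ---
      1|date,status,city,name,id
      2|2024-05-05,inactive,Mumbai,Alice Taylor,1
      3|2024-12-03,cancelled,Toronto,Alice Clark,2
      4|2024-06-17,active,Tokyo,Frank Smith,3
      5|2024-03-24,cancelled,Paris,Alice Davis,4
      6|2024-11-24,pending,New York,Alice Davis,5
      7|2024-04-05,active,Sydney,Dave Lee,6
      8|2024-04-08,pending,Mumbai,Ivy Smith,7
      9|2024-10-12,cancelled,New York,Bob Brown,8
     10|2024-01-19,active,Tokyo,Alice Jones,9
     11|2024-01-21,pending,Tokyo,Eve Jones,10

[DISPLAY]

                                                    
          ┏━━━━━━━━━━━━━━━━━━━━━━━━━━━━┓            
          ┃ Spreadsheet                ┃            
          ┠────────────────────────────┨            
          ┃A1: 279.15                  ┃            
          ┃       A       B       C    ┃            
          ┃----------------------------┃            
          ┃  1 [279.15]       0       0┃            
          ┃  2        0#CIRC!         0┃            
          ┃  3        0       0      39┃            
          ┃  4        0       0       0┃            
          ┃  5        0       0       0┃            
        ┏━━━━━━━━━━━━━━━━━━━━━━━━━┓━━━━┛            
        ┃ TabContainer            ┃                 
        ┠─────────────────────────┨                 
        ┃[access.log]│ app.ini │ i┃                 
        ┃─────────────────────────┃                 


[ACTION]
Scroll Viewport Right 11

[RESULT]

                                                    
         ┏━━━━━━━━━━━━━━━━━━━━━━━━━━━━┓             
         ┃ Spreadsheet                ┃             
         ┠────────────────────────────┨             
         ┃A1: 279.15                  ┃             
         ┃       A       B       C    ┃             
         ┃----------------------------┃             
         ┃  1 [279.15]       0       0┃             
         ┃  2        0#CIRC!         0┃             
         ┃  3        0       0      39┃             
         ┃  4        0       0       0┃             
         ┃  5        0       0       0┃             
       ┏━━━━━━━━━━━━━━━━━━━━━━━━━┓━━━━┛             
       ┃ TabContainer            ┃                  
       ┠─────────────────────────┨                  
       ┃[access.log]│ app.ini │ i┃                  
       ┃─────────────────────────┃                  


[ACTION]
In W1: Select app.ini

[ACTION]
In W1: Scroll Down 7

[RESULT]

                                                    
         ┏━━━━━━━━━━━━━━━━━━━━━━━━━━━━┓             
         ┃ Spreadsheet                ┃             
         ┠────────────────────────────┨             
         ┃A1: 279.15                  ┃             
         ┃       A       B       C    ┃             
         ┃----------------------------┃             
         ┃  1 [279.15]       0       0┃             
         ┃  2        0#CIRC!         0┃             
         ┃  3        0       0      39┃             
         ┃  4        0       0       0┃             
         ┃  5        0       0       0┃             
       ┏━━━━━━━━━━━━━━━━━━━━━━━━━┓━━━━┛             
       ┃ TabContainer            ┃                  
       ┠─────────────────────────┨                  
       ┃ access.log │[app.ini]│ i┃                  
       ┃─────────────────────────┃                  


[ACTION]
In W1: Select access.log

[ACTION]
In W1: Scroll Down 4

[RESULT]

                                                    
         ┏━━━━━━━━━━━━━━━━━━━━━━━━━━━━┓             
         ┃ Spreadsheet                ┃             
         ┠────────────────────────────┨             
         ┃A1: 279.15                  ┃             
         ┃       A       B       C    ┃             
         ┃----------------------------┃             
         ┃  1 [279.15]       0       0┃             
         ┃  2        0#CIRC!         0┃             
         ┃  3        0       0      39┃             
         ┃  4        0       0       0┃             
         ┃  5        0       0       0┃             
       ┏━━━━━━━━━━━━━━━━━━━━━━━━━┓━━━━┛             
       ┃ TabContainer            ┃                  
       ┠─────────────────────────┨                  
       ┃[access.log]│ app.ini │ i┃                  
       ┃─────────────────────────┃                  


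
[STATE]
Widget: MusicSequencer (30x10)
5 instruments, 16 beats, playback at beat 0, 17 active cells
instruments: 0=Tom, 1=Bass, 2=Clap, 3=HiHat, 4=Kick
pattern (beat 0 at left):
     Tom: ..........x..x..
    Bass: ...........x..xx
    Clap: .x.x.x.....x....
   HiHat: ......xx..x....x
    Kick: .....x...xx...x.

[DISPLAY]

      ▼123456789012345        
   Tom··········█··█··        
  Bass···········█··██        
  Clap·█·█·█·····█····        
 HiHat······██··█····█        
  Kick·····█···██···█·        
                              
                              
                              
                              


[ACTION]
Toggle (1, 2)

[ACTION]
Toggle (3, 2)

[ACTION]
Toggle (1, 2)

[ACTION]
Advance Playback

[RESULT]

      0▼23456789012345        
   Tom··········█··█··        
  Bass···········█··██        
  Clap·█·█·█·····█····        
 HiHat··█···██··█····█        
  Kick·····█···██···█·        
                              
                              
                              
                              


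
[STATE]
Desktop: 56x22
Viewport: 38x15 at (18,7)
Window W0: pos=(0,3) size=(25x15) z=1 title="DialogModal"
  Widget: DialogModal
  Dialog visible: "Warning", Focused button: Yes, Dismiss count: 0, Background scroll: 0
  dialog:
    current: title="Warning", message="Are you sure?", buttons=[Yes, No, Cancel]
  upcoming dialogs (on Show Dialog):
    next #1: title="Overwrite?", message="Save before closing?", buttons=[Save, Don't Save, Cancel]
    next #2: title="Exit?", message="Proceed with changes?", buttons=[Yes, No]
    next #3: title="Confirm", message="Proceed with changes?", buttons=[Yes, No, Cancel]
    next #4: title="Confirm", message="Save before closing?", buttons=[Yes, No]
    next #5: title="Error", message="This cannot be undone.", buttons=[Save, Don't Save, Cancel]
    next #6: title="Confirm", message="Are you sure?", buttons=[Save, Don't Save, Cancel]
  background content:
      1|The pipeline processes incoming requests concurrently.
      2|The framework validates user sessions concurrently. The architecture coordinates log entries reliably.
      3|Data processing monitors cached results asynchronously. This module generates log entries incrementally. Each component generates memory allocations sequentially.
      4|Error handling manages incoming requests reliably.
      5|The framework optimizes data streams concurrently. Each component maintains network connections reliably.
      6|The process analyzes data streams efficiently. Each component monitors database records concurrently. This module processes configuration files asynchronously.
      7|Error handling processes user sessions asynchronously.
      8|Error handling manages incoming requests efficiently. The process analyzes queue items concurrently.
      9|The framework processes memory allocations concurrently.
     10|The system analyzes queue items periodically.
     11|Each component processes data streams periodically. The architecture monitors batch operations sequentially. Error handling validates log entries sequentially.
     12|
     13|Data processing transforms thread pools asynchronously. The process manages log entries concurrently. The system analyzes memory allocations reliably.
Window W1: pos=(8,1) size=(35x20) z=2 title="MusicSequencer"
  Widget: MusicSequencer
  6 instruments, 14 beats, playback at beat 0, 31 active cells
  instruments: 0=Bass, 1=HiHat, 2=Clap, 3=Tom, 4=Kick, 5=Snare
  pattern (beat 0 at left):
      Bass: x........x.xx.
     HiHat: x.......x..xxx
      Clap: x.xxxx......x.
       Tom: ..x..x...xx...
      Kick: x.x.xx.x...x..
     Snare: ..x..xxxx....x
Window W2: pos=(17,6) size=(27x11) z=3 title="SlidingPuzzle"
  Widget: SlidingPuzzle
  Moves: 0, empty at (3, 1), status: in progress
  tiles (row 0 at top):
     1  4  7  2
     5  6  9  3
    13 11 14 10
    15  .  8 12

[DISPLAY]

 SlidingPuzzle           ┃            
─────────────────────────┨            
┌────┬────┬────┬────┐    ┃            
│  1 │  4 │  7 │  2 │    ┃            
├────┼────┼────┼────┤    ┃            
│  5 │  6 │  9 │  3 │    ┃            
├────┼────┼────┼────┤    ┃            
│ 13 │ 11 │ 14 │ 10 │    ┃            
├────┼────┼────┼────┤    ┃            
━━━━━━━━━━━━━━━━━━━━━━━━━┛            
                        ┃             
                        ┃             
                        ┃             
━━━━━━━━━━━━━━━━━━━━━━━━┛             
                                      


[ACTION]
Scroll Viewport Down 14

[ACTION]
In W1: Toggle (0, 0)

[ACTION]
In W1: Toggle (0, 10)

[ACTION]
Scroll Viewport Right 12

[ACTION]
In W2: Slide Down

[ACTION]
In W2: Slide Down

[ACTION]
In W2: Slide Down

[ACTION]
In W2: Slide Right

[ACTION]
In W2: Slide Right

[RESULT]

 SlidingPuzzle           ┃            
─────────────────────────┨            
┌────┬────┬────┬────┐    ┃            
│    │  1 │  7 │  2 │    ┃            
├────┼────┼────┼────┤    ┃            
│  5 │  4 │  9 │  3 │    ┃            
├────┼────┼────┼────┤    ┃            
│ 13 │  6 │ 14 │ 10 │    ┃            
├────┼────┼────┼────┤    ┃            
━━━━━━━━━━━━━━━━━━━━━━━━━┛            
                        ┃             
                        ┃             
                        ┃             
━━━━━━━━━━━━━━━━━━━━━━━━┛             
                                      


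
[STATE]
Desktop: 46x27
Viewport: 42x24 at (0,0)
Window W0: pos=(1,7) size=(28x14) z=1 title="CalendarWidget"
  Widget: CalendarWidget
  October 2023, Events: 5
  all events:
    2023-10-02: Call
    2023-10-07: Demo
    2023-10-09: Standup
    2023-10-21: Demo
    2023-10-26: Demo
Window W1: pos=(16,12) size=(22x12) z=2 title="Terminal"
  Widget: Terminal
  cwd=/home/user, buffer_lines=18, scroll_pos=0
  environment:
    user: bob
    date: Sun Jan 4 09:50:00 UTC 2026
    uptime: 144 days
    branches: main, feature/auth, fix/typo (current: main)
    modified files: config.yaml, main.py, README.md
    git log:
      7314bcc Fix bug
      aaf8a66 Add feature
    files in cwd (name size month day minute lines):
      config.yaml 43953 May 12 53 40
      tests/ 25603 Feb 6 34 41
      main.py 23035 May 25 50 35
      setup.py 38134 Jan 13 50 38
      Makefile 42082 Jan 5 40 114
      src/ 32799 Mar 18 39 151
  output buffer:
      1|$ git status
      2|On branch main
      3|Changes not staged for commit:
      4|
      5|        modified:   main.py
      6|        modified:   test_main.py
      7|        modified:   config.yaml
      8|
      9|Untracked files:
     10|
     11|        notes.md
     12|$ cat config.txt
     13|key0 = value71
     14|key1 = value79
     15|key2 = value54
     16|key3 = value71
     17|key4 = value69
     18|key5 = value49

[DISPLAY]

                                          
                                          
                                          
                                          
                                          
                                          
                                          
 ┏━━━━━━━━━━━━━━━━━━━━━━━━━━┓             
 ┃ CalendarWidget           ┃             
 ┠──────────────────────────┨             
 ┃       October 2023       ┃             
 ┃Mo Tu We Th Fr Sa Su      ┃             
 ┃              ┏━━━━━━━━━━━━━━━━━━━━┓    
 ┃ 2*  3  4  5  ┃ Terminal           ┃    
 ┃ 9* 10 11 12 1┠────────────────────┨    
 ┃16 17 18 19 20┃$ git status        ┃    
 ┃23 24 25 26* 2┃On branch main      ┃    
 ┃30 31         ┃Changes not staged f┃    
 ┃              ┃                    ┃    
 ┃              ┃        modified:   ┃    
 ┗━━━━━━━━━━━━━━┃        modified:   ┃    
                ┃        modified:   ┃    
                ┃                    ┃    
                ┗━━━━━━━━━━━━━━━━━━━━┛    


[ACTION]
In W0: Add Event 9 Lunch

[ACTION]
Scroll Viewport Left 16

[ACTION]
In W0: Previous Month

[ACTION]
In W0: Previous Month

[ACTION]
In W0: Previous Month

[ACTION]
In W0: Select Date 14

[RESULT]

                                          
                                          
                                          
                                          
                                          
                                          
                                          
 ┏━━━━━━━━━━━━━━━━━━━━━━━━━━┓             
 ┃ CalendarWidget           ┃             
 ┠──────────────────────────┨             
 ┃        July 2023         ┃             
 ┃Mo Tu We Th Fr Sa Su      ┃             
 ┃              ┏━━━━━━━━━━━━━━━━━━━━┓    
 ┃ 3  4  5  6  7┃ Terminal           ┃    
 ┃10 11 12 13 [1┠────────────────────┨    
 ┃17 18 19 20 21┃$ git status        ┃    
 ┃24 25 26 27 28┃On branch main      ┃    
 ┃31            ┃Changes not staged f┃    
 ┃              ┃                    ┃    
 ┃              ┃        modified:   ┃    
 ┗━━━━━━━━━━━━━━┃        modified:   ┃    
                ┃        modified:   ┃    
                ┃                    ┃    
                ┗━━━━━━━━━━━━━━━━━━━━┛    


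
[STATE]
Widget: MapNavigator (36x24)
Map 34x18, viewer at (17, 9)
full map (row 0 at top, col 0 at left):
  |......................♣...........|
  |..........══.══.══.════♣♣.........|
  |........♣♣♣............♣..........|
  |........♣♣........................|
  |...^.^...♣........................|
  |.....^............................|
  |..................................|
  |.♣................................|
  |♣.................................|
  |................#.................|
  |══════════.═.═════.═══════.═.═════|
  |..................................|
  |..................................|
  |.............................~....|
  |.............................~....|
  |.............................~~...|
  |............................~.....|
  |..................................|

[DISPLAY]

                                    
                                    
                                    
 ......................♣........... 
 ..........══.══.══.════♣♣......... 
 ........♣♣♣............♣.......... 
 ........♣♣........................ 
 ...^.^...♣........................ 
 .....^............................ 
 .................................. 
 .♣................................ 
 ♣................................. 
 ................#@................ 
 ══════════.═.═════.═══════.═.═════ 
 .................................. 
 .................................. 
 .............................~.... 
 .............................~.... 
 .............................~~... 
 ............................~..... 
 .................................. 
                                    
                                    
                                    


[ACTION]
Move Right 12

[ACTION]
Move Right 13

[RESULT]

                                    
                                    
                                    
.......♣...........                 
.══.════♣♣.........                 
........♣..........                 
...................                 
...................                 
...................                 
...................                 
...................                 
...................                 
.#................@                 
═══.═══════.═.═════                 
...................                 
...................                 
..............~....                 
..............~....                 
..............~~...                 
.............~.....                 
...................                 
                                    
                                    
                                    


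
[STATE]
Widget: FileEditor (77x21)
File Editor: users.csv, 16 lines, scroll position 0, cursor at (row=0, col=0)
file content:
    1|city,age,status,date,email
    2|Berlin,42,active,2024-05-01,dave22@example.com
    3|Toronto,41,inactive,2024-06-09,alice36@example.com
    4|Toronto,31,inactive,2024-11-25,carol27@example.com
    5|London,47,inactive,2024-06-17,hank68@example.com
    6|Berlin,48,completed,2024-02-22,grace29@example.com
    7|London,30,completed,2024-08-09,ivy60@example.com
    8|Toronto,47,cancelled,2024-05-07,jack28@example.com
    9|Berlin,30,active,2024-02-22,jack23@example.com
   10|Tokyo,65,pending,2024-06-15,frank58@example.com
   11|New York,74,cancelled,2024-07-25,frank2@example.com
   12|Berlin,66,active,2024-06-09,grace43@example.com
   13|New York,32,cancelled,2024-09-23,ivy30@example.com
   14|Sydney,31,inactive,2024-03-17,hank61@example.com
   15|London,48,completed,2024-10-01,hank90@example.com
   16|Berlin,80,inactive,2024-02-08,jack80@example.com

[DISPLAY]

█ity,age,status,date,email                                                  ▲
Berlin,42,active,2024-05-01,dave22@example.com                              █
Toronto,41,inactive,2024-06-09,alice36@example.com                          ░
Toronto,31,inactive,2024-11-25,carol27@example.com                          ░
London,47,inactive,2024-06-17,hank68@example.com                            ░
Berlin,48,completed,2024-02-22,grace29@example.com                          ░
London,30,completed,2024-08-09,ivy60@example.com                            ░
Toronto,47,cancelled,2024-05-07,jack28@example.com                          ░
Berlin,30,active,2024-02-22,jack23@example.com                              ░
Tokyo,65,pending,2024-06-15,frank58@example.com                             ░
New York,74,cancelled,2024-07-25,frank2@example.com                         ░
Berlin,66,active,2024-06-09,grace43@example.com                             ░
New York,32,cancelled,2024-09-23,ivy30@example.com                          ░
Sydney,31,inactive,2024-03-17,hank61@example.com                            ░
London,48,completed,2024-10-01,hank90@example.com                           ░
Berlin,80,inactive,2024-02-08,jack80@example.com                            ░
                                                                            ░
                                                                            ░
                                                                            ░
                                                                            ░
                                                                            ▼


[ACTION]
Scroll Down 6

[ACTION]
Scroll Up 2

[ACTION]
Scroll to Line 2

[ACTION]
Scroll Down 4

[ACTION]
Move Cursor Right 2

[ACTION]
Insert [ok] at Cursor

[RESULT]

ciok█y,age,status,date,email                                                ▲
Berlin,42,active,2024-05-01,dave22@example.com                              █
Toronto,41,inactive,2024-06-09,alice36@example.com                          ░
Toronto,31,inactive,2024-11-25,carol27@example.com                          ░
London,47,inactive,2024-06-17,hank68@example.com                            ░
Berlin,48,completed,2024-02-22,grace29@example.com                          ░
London,30,completed,2024-08-09,ivy60@example.com                            ░
Toronto,47,cancelled,2024-05-07,jack28@example.com                          ░
Berlin,30,active,2024-02-22,jack23@example.com                              ░
Tokyo,65,pending,2024-06-15,frank58@example.com                             ░
New York,74,cancelled,2024-07-25,frank2@example.com                         ░
Berlin,66,active,2024-06-09,grace43@example.com                             ░
New York,32,cancelled,2024-09-23,ivy30@example.com                          ░
Sydney,31,inactive,2024-03-17,hank61@example.com                            ░
London,48,completed,2024-10-01,hank90@example.com                           ░
Berlin,80,inactive,2024-02-08,jack80@example.com                            ░
                                                                            ░
                                                                            ░
                                                                            ░
                                                                            ░
                                                                            ▼


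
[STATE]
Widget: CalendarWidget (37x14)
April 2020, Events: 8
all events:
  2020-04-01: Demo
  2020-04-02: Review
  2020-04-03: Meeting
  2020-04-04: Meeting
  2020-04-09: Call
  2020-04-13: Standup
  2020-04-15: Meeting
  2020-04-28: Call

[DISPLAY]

              April 2020             
Mo Tu We Th Fr Sa Su                 
       1*  2*  3*  4*  5             
 6  7  8  9* 10 11 12                
13* 14 15* 16 17 18 19               
20 21 22 23 24 25 26                 
27 28* 29 30                         
                                     
                                     
                                     
                                     
                                     
                                     
                                     


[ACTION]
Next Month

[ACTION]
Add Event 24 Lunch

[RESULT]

               May 2020              
Mo Tu We Th Fr Sa Su                 
             1  2  3                 
 4  5  6  7  8  9 10                 
11 12 13 14 15 16 17                 
18 19 20 21 22 23 24*                
25 26 27 28 29 30 31                 
                                     
                                     
                                     
                                     
                                     
                                     
                                     


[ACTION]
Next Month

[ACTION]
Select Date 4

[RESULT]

              June 2020              
Mo Tu We Th Fr Sa Su                 
 1  2  3 [ 4]  5  6  7               
 8  9 10 11 12 13 14                 
15 16 17 18 19 20 21                 
22 23 24 25 26 27 28                 
29 30                                
                                     
                                     
                                     
                                     
                                     
                                     
                                     


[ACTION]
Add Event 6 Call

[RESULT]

              June 2020              
Mo Tu We Th Fr Sa Su                 
 1  2  3 [ 4]  5  6*  7              
 8  9 10 11 12 13 14                 
15 16 17 18 19 20 21                 
22 23 24 25 26 27 28                 
29 30                                
                                     
                                     
                                     
                                     
                                     
                                     
                                     
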